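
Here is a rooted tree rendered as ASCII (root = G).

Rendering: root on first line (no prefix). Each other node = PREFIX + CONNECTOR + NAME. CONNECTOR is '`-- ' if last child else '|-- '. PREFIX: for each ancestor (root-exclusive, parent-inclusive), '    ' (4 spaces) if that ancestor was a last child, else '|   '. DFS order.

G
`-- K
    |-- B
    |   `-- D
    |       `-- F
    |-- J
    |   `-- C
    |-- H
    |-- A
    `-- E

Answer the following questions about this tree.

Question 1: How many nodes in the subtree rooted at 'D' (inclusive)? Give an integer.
Answer: 2

Derivation:
Subtree rooted at D contains: D, F
Count = 2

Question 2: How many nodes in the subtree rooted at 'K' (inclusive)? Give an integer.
Answer: 9

Derivation:
Subtree rooted at K contains: A, B, C, D, E, F, H, J, K
Count = 9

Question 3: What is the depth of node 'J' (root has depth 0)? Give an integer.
Answer: 2

Derivation:
Path from root to J: G -> K -> J
Depth = number of edges = 2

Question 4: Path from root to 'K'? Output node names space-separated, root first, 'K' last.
Answer: G K

Derivation:
Walk down from root: G -> K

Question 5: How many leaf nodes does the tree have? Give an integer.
Leaves (nodes with no children): A, C, E, F, H

Answer: 5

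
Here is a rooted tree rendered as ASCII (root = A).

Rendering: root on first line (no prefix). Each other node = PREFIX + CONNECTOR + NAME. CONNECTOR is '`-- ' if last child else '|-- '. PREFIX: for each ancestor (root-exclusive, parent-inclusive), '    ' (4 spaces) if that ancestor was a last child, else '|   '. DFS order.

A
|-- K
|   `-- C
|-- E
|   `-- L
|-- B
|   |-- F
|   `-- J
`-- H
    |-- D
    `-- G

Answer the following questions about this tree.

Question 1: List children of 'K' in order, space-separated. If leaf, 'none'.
Answer: C

Derivation:
Node K's children (from adjacency): C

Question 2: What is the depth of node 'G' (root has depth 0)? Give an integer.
Path from root to G: A -> H -> G
Depth = number of edges = 2

Answer: 2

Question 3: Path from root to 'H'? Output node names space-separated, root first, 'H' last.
Walk down from root: A -> H

Answer: A H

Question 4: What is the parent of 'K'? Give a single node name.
Scan adjacency: K appears as child of A

Answer: A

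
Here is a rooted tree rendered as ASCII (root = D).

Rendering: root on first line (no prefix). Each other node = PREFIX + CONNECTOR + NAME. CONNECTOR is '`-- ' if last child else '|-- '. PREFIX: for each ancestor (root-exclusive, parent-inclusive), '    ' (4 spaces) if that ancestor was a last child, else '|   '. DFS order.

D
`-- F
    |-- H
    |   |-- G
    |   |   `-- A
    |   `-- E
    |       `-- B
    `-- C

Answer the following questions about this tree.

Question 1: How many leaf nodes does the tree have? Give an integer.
Answer: 3

Derivation:
Leaves (nodes with no children): A, B, C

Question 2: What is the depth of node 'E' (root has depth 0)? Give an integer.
Path from root to E: D -> F -> H -> E
Depth = number of edges = 3

Answer: 3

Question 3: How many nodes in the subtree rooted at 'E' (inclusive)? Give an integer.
Answer: 2

Derivation:
Subtree rooted at E contains: B, E
Count = 2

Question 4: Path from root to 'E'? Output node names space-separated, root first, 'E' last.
Walk down from root: D -> F -> H -> E

Answer: D F H E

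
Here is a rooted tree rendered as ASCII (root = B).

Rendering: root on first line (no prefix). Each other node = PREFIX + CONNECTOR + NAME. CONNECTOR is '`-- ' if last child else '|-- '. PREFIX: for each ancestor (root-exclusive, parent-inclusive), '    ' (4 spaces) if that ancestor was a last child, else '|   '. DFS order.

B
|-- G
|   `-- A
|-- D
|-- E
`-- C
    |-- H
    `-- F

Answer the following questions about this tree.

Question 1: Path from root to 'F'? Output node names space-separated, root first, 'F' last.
Answer: B C F

Derivation:
Walk down from root: B -> C -> F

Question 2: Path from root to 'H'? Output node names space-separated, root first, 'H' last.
Walk down from root: B -> C -> H

Answer: B C H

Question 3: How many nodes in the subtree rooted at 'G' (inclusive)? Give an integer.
Subtree rooted at G contains: A, G
Count = 2

Answer: 2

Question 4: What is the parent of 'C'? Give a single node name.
Scan adjacency: C appears as child of B

Answer: B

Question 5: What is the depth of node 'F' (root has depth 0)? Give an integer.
Path from root to F: B -> C -> F
Depth = number of edges = 2

Answer: 2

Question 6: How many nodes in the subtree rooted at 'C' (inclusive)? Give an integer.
Answer: 3

Derivation:
Subtree rooted at C contains: C, F, H
Count = 3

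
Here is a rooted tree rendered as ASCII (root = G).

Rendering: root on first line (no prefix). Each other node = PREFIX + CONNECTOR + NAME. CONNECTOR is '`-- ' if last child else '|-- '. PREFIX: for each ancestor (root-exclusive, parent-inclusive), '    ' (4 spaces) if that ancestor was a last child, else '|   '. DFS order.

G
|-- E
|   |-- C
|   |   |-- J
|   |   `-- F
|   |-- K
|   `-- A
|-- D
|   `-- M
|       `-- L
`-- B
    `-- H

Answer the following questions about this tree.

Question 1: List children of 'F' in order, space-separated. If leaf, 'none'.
Node F's children (from adjacency): (leaf)

Answer: none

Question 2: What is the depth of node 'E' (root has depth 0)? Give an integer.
Path from root to E: G -> E
Depth = number of edges = 1

Answer: 1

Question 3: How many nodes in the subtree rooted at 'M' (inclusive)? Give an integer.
Answer: 2

Derivation:
Subtree rooted at M contains: L, M
Count = 2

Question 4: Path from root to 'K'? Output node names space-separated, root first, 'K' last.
Walk down from root: G -> E -> K

Answer: G E K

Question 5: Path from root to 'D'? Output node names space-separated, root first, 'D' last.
Answer: G D

Derivation:
Walk down from root: G -> D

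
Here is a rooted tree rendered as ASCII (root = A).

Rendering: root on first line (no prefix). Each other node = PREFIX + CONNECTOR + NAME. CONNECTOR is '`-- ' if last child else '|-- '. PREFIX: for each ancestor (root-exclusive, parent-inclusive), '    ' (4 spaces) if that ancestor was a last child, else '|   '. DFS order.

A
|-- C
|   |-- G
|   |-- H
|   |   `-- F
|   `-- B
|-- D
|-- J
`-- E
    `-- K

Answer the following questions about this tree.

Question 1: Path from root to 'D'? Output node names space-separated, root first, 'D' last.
Walk down from root: A -> D

Answer: A D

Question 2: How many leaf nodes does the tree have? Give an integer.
Leaves (nodes with no children): B, D, F, G, J, K

Answer: 6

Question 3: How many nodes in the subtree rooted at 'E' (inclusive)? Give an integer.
Subtree rooted at E contains: E, K
Count = 2

Answer: 2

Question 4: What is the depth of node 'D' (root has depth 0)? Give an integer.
Path from root to D: A -> D
Depth = number of edges = 1

Answer: 1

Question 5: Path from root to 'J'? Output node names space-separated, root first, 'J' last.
Walk down from root: A -> J

Answer: A J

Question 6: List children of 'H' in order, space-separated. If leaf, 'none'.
Answer: F

Derivation:
Node H's children (from adjacency): F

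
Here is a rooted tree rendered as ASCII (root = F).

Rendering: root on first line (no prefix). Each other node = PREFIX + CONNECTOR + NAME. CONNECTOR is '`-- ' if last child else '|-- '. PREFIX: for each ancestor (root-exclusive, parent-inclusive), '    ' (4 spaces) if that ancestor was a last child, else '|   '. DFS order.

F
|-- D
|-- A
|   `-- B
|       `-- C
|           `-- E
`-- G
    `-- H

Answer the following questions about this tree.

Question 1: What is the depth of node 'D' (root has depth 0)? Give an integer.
Answer: 1

Derivation:
Path from root to D: F -> D
Depth = number of edges = 1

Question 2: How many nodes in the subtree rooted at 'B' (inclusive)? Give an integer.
Subtree rooted at B contains: B, C, E
Count = 3

Answer: 3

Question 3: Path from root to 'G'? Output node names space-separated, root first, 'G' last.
Walk down from root: F -> G

Answer: F G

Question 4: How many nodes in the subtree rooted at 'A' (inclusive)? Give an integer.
Subtree rooted at A contains: A, B, C, E
Count = 4

Answer: 4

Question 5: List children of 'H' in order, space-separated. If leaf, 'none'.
Node H's children (from adjacency): (leaf)

Answer: none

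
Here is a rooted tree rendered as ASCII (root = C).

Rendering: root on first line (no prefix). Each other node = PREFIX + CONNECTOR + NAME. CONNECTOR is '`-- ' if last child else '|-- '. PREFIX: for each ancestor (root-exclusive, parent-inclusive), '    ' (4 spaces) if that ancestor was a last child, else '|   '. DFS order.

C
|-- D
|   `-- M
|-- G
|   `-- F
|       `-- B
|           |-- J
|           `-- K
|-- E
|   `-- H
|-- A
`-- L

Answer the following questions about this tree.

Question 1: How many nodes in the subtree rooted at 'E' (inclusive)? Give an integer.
Subtree rooted at E contains: E, H
Count = 2

Answer: 2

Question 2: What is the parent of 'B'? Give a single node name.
Scan adjacency: B appears as child of F

Answer: F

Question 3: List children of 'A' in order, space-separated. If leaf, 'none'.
Answer: none

Derivation:
Node A's children (from adjacency): (leaf)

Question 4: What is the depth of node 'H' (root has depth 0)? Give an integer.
Answer: 2

Derivation:
Path from root to H: C -> E -> H
Depth = number of edges = 2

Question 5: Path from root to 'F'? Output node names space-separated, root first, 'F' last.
Walk down from root: C -> G -> F

Answer: C G F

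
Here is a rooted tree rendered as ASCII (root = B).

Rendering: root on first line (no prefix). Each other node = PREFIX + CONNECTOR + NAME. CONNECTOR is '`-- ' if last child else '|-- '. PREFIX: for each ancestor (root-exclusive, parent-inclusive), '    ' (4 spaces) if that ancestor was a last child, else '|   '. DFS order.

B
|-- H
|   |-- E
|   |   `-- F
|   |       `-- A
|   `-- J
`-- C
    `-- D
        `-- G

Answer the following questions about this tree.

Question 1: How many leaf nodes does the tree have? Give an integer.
Leaves (nodes with no children): A, G, J

Answer: 3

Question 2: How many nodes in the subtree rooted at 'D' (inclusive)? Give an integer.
Subtree rooted at D contains: D, G
Count = 2

Answer: 2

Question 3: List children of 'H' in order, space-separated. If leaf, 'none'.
Answer: E J

Derivation:
Node H's children (from adjacency): E, J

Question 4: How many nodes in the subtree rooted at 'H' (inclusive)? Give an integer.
Subtree rooted at H contains: A, E, F, H, J
Count = 5

Answer: 5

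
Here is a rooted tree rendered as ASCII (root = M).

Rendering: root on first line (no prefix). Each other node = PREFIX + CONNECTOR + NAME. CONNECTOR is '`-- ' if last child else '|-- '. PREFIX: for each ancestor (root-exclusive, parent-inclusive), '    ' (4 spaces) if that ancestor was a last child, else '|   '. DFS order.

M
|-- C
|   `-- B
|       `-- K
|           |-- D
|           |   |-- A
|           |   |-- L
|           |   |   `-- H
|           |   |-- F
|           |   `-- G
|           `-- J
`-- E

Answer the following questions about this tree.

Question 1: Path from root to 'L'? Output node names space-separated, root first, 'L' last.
Answer: M C B K D L

Derivation:
Walk down from root: M -> C -> B -> K -> D -> L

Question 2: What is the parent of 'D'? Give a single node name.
Answer: K

Derivation:
Scan adjacency: D appears as child of K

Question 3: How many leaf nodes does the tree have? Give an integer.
Leaves (nodes with no children): A, E, F, G, H, J

Answer: 6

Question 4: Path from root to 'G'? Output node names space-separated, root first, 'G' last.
Answer: M C B K D G

Derivation:
Walk down from root: M -> C -> B -> K -> D -> G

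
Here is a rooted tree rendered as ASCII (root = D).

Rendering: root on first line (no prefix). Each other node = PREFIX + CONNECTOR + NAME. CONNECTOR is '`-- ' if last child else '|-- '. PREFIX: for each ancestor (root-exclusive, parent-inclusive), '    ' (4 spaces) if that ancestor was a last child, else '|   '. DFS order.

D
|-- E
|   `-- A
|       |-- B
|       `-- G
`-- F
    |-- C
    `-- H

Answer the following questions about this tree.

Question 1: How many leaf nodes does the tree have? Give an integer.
Answer: 4

Derivation:
Leaves (nodes with no children): B, C, G, H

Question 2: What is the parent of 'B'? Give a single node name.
Answer: A

Derivation:
Scan adjacency: B appears as child of A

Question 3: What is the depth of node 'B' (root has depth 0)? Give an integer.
Answer: 3

Derivation:
Path from root to B: D -> E -> A -> B
Depth = number of edges = 3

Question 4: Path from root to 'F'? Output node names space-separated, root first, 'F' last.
Walk down from root: D -> F

Answer: D F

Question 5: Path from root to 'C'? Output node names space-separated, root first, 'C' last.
Answer: D F C

Derivation:
Walk down from root: D -> F -> C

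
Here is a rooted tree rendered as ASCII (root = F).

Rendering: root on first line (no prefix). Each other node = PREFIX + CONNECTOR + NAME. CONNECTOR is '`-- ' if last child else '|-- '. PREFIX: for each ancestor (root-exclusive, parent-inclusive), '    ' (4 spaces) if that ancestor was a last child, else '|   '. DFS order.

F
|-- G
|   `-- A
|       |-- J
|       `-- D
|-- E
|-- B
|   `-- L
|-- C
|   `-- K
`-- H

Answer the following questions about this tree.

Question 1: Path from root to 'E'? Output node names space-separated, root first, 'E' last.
Answer: F E

Derivation:
Walk down from root: F -> E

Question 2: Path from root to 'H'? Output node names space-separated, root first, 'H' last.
Walk down from root: F -> H

Answer: F H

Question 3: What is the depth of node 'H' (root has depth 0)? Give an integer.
Path from root to H: F -> H
Depth = number of edges = 1

Answer: 1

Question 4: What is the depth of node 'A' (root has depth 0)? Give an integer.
Path from root to A: F -> G -> A
Depth = number of edges = 2

Answer: 2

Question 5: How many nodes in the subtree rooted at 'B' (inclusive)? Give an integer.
Subtree rooted at B contains: B, L
Count = 2

Answer: 2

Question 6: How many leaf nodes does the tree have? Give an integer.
Answer: 6

Derivation:
Leaves (nodes with no children): D, E, H, J, K, L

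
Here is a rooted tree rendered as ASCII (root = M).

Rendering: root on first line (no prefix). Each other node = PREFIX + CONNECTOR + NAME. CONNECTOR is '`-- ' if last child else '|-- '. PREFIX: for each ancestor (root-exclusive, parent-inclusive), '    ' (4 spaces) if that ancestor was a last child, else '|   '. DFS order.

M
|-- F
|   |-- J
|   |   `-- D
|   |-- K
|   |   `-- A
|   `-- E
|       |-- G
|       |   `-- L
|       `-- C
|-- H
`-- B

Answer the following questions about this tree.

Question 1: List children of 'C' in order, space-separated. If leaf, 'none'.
Node C's children (from adjacency): (leaf)

Answer: none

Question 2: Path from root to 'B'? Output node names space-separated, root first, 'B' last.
Walk down from root: M -> B

Answer: M B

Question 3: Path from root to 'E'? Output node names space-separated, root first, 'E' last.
Walk down from root: M -> F -> E

Answer: M F E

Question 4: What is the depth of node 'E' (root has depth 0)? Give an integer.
Path from root to E: M -> F -> E
Depth = number of edges = 2

Answer: 2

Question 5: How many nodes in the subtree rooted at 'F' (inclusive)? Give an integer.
Subtree rooted at F contains: A, C, D, E, F, G, J, K, L
Count = 9

Answer: 9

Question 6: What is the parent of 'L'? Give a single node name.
Answer: G

Derivation:
Scan adjacency: L appears as child of G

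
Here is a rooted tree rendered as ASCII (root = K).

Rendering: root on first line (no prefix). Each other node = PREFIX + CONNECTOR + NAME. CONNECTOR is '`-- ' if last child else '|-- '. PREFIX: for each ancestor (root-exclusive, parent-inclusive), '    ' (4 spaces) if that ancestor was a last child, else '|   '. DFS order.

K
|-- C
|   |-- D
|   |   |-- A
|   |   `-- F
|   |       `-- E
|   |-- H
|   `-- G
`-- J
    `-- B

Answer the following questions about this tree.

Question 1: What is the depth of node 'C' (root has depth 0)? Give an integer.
Answer: 1

Derivation:
Path from root to C: K -> C
Depth = number of edges = 1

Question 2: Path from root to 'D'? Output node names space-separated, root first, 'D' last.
Walk down from root: K -> C -> D

Answer: K C D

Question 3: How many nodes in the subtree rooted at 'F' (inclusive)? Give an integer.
Subtree rooted at F contains: E, F
Count = 2

Answer: 2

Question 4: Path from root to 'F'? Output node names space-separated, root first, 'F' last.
Answer: K C D F

Derivation:
Walk down from root: K -> C -> D -> F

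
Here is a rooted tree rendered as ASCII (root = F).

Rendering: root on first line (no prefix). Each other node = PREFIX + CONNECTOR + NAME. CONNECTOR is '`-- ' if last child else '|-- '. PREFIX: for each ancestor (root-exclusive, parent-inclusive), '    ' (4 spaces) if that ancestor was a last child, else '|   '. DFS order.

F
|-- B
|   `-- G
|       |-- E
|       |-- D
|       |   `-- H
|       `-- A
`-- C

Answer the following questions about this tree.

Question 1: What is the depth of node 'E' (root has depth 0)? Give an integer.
Answer: 3

Derivation:
Path from root to E: F -> B -> G -> E
Depth = number of edges = 3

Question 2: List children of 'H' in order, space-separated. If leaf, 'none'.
Node H's children (from adjacency): (leaf)

Answer: none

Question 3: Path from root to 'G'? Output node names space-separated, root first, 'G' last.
Answer: F B G

Derivation:
Walk down from root: F -> B -> G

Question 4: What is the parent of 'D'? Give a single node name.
Scan adjacency: D appears as child of G

Answer: G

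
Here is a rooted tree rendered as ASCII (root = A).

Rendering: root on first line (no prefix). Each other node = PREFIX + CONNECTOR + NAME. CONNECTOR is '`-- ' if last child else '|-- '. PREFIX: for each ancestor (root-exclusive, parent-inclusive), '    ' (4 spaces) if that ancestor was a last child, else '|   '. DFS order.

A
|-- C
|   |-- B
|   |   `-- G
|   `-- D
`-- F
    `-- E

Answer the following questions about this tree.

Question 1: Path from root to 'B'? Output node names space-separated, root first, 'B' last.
Answer: A C B

Derivation:
Walk down from root: A -> C -> B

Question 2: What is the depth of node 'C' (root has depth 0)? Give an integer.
Answer: 1

Derivation:
Path from root to C: A -> C
Depth = number of edges = 1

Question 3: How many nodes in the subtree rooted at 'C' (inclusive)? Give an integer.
Subtree rooted at C contains: B, C, D, G
Count = 4

Answer: 4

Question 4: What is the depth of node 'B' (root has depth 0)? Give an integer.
Answer: 2

Derivation:
Path from root to B: A -> C -> B
Depth = number of edges = 2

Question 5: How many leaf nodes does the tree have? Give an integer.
Leaves (nodes with no children): D, E, G

Answer: 3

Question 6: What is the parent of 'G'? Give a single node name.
Scan adjacency: G appears as child of B

Answer: B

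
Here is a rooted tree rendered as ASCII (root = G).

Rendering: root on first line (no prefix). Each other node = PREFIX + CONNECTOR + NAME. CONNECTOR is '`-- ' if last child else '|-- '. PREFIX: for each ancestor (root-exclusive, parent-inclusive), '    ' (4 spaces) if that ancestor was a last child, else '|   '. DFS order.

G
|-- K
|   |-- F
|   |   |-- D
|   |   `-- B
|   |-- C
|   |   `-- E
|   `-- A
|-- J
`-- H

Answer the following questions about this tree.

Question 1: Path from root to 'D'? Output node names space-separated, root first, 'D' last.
Answer: G K F D

Derivation:
Walk down from root: G -> K -> F -> D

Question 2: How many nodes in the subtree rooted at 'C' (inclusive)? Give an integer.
Subtree rooted at C contains: C, E
Count = 2

Answer: 2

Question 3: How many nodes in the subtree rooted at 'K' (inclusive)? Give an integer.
Subtree rooted at K contains: A, B, C, D, E, F, K
Count = 7

Answer: 7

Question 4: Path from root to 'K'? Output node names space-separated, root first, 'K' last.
Answer: G K

Derivation:
Walk down from root: G -> K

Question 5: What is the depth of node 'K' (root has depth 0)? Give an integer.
Answer: 1

Derivation:
Path from root to K: G -> K
Depth = number of edges = 1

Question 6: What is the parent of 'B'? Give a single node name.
Scan adjacency: B appears as child of F

Answer: F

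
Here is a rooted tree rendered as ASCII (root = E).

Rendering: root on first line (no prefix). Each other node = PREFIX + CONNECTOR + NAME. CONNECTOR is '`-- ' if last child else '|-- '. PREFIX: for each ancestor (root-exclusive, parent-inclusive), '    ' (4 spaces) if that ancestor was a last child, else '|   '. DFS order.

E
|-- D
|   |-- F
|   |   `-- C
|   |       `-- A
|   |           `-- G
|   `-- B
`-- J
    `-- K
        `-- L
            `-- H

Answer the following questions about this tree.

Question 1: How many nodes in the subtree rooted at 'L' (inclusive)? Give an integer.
Subtree rooted at L contains: H, L
Count = 2

Answer: 2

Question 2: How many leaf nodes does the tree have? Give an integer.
Answer: 3

Derivation:
Leaves (nodes with no children): B, G, H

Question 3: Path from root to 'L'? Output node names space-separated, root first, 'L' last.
Walk down from root: E -> J -> K -> L

Answer: E J K L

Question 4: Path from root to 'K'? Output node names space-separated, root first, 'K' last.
Walk down from root: E -> J -> K

Answer: E J K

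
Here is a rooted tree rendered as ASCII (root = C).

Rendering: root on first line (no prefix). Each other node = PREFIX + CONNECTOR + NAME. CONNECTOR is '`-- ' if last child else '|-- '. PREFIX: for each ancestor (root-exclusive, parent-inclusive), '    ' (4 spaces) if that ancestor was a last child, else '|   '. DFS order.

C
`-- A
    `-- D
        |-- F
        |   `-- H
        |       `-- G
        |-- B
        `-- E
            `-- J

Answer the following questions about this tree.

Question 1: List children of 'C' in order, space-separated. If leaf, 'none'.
Answer: A

Derivation:
Node C's children (from adjacency): A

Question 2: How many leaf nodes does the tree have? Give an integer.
Leaves (nodes with no children): B, G, J

Answer: 3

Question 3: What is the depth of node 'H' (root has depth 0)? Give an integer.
Path from root to H: C -> A -> D -> F -> H
Depth = number of edges = 4

Answer: 4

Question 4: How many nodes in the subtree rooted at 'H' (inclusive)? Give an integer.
Subtree rooted at H contains: G, H
Count = 2

Answer: 2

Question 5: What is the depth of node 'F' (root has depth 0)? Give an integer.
Answer: 3

Derivation:
Path from root to F: C -> A -> D -> F
Depth = number of edges = 3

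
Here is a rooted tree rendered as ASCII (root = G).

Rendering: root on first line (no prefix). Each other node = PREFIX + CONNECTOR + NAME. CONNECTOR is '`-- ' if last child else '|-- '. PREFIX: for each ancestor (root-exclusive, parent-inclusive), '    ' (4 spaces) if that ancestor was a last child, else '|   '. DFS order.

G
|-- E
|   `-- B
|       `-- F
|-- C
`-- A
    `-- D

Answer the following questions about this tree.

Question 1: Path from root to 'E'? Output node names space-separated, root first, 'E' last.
Walk down from root: G -> E

Answer: G E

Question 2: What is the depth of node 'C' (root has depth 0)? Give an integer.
Path from root to C: G -> C
Depth = number of edges = 1

Answer: 1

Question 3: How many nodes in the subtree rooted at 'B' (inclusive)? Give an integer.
Subtree rooted at B contains: B, F
Count = 2

Answer: 2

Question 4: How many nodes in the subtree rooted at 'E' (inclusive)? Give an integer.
Subtree rooted at E contains: B, E, F
Count = 3

Answer: 3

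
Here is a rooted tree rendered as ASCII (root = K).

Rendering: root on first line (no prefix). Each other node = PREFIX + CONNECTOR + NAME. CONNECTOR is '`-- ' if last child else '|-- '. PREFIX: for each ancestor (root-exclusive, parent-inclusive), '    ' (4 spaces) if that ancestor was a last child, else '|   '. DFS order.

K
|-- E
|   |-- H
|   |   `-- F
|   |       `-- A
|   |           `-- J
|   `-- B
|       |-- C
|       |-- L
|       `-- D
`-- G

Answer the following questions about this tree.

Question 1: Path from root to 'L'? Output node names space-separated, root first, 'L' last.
Walk down from root: K -> E -> B -> L

Answer: K E B L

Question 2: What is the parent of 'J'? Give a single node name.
Answer: A

Derivation:
Scan adjacency: J appears as child of A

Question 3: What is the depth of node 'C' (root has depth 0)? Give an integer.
Path from root to C: K -> E -> B -> C
Depth = number of edges = 3

Answer: 3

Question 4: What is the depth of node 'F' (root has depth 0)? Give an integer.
Path from root to F: K -> E -> H -> F
Depth = number of edges = 3

Answer: 3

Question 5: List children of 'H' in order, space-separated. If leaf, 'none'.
Answer: F

Derivation:
Node H's children (from adjacency): F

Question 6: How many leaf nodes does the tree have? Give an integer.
Answer: 5

Derivation:
Leaves (nodes with no children): C, D, G, J, L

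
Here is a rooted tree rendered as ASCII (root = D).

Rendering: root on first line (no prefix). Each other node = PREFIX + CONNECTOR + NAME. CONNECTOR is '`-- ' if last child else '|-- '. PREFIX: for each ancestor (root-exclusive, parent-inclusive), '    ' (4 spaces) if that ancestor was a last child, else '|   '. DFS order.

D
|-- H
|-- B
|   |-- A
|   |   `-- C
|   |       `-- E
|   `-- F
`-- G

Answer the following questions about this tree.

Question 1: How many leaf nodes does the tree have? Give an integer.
Leaves (nodes with no children): E, F, G, H

Answer: 4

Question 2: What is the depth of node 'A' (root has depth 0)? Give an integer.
Answer: 2

Derivation:
Path from root to A: D -> B -> A
Depth = number of edges = 2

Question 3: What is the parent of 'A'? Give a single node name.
Answer: B

Derivation:
Scan adjacency: A appears as child of B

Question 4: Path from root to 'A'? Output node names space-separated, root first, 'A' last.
Answer: D B A

Derivation:
Walk down from root: D -> B -> A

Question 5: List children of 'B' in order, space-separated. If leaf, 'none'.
Answer: A F

Derivation:
Node B's children (from adjacency): A, F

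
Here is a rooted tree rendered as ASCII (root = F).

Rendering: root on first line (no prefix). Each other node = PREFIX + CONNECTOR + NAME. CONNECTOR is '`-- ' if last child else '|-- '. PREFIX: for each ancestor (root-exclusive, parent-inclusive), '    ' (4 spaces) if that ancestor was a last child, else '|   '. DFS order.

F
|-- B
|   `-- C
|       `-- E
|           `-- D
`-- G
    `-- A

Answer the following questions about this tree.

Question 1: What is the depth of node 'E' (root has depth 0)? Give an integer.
Path from root to E: F -> B -> C -> E
Depth = number of edges = 3

Answer: 3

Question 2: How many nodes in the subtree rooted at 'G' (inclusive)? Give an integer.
Subtree rooted at G contains: A, G
Count = 2

Answer: 2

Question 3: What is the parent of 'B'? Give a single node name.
Scan adjacency: B appears as child of F

Answer: F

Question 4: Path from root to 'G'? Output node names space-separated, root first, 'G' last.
Walk down from root: F -> G

Answer: F G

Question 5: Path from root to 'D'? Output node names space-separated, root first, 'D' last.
Answer: F B C E D

Derivation:
Walk down from root: F -> B -> C -> E -> D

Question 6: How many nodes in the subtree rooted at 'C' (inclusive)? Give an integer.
Subtree rooted at C contains: C, D, E
Count = 3

Answer: 3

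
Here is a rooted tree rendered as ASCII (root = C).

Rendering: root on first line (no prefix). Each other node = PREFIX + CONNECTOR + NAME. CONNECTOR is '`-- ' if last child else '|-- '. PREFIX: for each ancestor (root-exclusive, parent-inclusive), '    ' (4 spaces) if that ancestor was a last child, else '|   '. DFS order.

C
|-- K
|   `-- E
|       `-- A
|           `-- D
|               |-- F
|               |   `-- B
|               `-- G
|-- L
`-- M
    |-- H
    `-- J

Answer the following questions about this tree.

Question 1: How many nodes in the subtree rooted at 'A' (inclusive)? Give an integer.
Subtree rooted at A contains: A, B, D, F, G
Count = 5

Answer: 5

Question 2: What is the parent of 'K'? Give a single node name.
Answer: C

Derivation:
Scan adjacency: K appears as child of C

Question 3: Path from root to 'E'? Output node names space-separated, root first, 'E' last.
Answer: C K E

Derivation:
Walk down from root: C -> K -> E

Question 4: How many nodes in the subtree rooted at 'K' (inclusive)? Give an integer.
Answer: 7

Derivation:
Subtree rooted at K contains: A, B, D, E, F, G, K
Count = 7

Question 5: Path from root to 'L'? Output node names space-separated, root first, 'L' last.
Answer: C L

Derivation:
Walk down from root: C -> L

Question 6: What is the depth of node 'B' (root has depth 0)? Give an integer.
Path from root to B: C -> K -> E -> A -> D -> F -> B
Depth = number of edges = 6

Answer: 6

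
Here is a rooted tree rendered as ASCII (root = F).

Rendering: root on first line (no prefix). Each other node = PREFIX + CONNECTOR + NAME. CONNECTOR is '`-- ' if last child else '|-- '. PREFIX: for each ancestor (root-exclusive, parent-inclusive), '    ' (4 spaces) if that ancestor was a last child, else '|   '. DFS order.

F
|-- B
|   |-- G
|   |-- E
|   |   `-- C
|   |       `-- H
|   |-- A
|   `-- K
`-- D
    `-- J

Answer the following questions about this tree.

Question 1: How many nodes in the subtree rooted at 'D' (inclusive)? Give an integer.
Answer: 2

Derivation:
Subtree rooted at D contains: D, J
Count = 2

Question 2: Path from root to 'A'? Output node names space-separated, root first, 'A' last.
Walk down from root: F -> B -> A

Answer: F B A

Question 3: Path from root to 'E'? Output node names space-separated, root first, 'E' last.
Walk down from root: F -> B -> E

Answer: F B E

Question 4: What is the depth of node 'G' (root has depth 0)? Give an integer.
Answer: 2

Derivation:
Path from root to G: F -> B -> G
Depth = number of edges = 2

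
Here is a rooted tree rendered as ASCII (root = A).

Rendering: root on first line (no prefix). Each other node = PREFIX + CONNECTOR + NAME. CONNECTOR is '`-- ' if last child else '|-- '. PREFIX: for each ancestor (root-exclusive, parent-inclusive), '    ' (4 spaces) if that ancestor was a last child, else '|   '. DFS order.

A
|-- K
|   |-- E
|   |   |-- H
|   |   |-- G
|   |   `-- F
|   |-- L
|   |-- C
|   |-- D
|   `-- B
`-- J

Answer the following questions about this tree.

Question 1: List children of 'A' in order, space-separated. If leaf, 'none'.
Answer: K J

Derivation:
Node A's children (from adjacency): K, J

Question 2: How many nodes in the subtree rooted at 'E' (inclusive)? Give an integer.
Subtree rooted at E contains: E, F, G, H
Count = 4

Answer: 4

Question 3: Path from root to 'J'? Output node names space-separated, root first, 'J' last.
Answer: A J

Derivation:
Walk down from root: A -> J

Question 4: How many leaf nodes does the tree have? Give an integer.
Answer: 8

Derivation:
Leaves (nodes with no children): B, C, D, F, G, H, J, L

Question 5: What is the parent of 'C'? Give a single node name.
Answer: K

Derivation:
Scan adjacency: C appears as child of K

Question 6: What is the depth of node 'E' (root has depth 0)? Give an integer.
Answer: 2

Derivation:
Path from root to E: A -> K -> E
Depth = number of edges = 2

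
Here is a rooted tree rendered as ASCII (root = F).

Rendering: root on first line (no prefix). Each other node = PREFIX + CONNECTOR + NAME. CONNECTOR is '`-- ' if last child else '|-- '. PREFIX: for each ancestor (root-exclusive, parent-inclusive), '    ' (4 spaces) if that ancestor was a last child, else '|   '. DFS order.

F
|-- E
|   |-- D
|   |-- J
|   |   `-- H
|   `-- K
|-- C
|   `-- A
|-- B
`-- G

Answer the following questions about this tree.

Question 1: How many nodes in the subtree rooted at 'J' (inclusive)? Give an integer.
Subtree rooted at J contains: H, J
Count = 2

Answer: 2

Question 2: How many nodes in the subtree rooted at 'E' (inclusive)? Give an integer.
Answer: 5

Derivation:
Subtree rooted at E contains: D, E, H, J, K
Count = 5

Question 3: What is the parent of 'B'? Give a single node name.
Scan adjacency: B appears as child of F

Answer: F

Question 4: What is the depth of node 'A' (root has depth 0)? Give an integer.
Path from root to A: F -> C -> A
Depth = number of edges = 2

Answer: 2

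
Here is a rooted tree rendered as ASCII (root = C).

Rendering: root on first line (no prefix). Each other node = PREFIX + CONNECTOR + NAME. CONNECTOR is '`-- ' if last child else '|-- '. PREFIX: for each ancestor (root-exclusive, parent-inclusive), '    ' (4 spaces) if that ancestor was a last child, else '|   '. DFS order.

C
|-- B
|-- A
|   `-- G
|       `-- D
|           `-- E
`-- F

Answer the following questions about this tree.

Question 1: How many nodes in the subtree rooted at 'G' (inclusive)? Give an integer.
Answer: 3

Derivation:
Subtree rooted at G contains: D, E, G
Count = 3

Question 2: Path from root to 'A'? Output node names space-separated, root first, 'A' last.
Answer: C A

Derivation:
Walk down from root: C -> A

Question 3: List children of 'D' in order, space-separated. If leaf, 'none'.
Node D's children (from adjacency): E

Answer: E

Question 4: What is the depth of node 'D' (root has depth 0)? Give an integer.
Path from root to D: C -> A -> G -> D
Depth = number of edges = 3

Answer: 3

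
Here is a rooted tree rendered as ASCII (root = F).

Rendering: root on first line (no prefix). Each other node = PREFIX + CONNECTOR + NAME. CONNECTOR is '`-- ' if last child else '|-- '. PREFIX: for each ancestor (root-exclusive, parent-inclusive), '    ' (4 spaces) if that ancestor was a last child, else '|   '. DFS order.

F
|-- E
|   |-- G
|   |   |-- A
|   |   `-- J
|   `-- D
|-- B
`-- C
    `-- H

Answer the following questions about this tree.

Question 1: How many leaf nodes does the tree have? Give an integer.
Leaves (nodes with no children): A, B, D, H, J

Answer: 5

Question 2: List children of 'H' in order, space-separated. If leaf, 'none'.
Node H's children (from adjacency): (leaf)

Answer: none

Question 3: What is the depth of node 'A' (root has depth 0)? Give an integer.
Path from root to A: F -> E -> G -> A
Depth = number of edges = 3

Answer: 3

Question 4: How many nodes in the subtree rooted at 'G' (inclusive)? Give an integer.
Answer: 3

Derivation:
Subtree rooted at G contains: A, G, J
Count = 3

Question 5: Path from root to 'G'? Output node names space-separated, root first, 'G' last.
Walk down from root: F -> E -> G

Answer: F E G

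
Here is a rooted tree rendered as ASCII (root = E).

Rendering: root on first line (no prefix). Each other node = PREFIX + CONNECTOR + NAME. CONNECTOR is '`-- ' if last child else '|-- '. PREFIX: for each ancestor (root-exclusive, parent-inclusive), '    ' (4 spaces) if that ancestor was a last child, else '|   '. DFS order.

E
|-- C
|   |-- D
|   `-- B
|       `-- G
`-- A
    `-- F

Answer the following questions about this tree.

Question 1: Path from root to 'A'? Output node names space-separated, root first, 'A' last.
Walk down from root: E -> A

Answer: E A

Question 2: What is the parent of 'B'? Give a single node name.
Answer: C

Derivation:
Scan adjacency: B appears as child of C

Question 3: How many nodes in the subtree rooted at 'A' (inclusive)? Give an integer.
Subtree rooted at A contains: A, F
Count = 2

Answer: 2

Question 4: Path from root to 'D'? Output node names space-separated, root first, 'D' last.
Walk down from root: E -> C -> D

Answer: E C D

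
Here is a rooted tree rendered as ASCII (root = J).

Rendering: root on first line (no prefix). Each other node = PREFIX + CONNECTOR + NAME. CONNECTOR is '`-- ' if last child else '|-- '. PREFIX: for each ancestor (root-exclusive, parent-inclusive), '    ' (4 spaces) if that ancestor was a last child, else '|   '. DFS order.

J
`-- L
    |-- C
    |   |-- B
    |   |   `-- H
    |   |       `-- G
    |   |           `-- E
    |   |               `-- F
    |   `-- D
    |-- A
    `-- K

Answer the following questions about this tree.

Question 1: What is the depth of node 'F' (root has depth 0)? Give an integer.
Path from root to F: J -> L -> C -> B -> H -> G -> E -> F
Depth = number of edges = 7

Answer: 7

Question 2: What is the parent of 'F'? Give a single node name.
Answer: E

Derivation:
Scan adjacency: F appears as child of E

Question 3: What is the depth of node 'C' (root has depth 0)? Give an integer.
Path from root to C: J -> L -> C
Depth = number of edges = 2

Answer: 2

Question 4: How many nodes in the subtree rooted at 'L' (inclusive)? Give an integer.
Subtree rooted at L contains: A, B, C, D, E, F, G, H, K, L
Count = 10

Answer: 10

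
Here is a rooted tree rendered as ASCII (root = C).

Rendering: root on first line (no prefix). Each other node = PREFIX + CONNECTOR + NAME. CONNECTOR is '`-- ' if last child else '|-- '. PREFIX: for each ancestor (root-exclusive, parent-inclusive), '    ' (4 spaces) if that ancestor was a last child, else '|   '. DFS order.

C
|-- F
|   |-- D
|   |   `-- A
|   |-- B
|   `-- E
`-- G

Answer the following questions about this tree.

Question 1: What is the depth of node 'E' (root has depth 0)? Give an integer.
Answer: 2

Derivation:
Path from root to E: C -> F -> E
Depth = number of edges = 2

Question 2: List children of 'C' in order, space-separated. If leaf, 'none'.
Answer: F G

Derivation:
Node C's children (from adjacency): F, G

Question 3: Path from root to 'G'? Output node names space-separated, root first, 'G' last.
Answer: C G

Derivation:
Walk down from root: C -> G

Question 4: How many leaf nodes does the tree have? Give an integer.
Leaves (nodes with no children): A, B, E, G

Answer: 4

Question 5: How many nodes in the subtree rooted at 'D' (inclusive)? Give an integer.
Answer: 2

Derivation:
Subtree rooted at D contains: A, D
Count = 2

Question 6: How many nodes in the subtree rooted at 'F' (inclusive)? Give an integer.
Subtree rooted at F contains: A, B, D, E, F
Count = 5

Answer: 5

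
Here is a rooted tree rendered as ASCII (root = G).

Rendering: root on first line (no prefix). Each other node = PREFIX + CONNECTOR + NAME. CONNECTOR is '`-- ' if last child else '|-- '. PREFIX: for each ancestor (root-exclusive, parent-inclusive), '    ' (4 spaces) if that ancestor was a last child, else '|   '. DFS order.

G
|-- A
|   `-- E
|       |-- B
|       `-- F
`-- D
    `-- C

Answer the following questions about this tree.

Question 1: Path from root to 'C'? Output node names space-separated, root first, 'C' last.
Answer: G D C

Derivation:
Walk down from root: G -> D -> C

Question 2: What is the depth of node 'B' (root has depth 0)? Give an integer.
Path from root to B: G -> A -> E -> B
Depth = number of edges = 3

Answer: 3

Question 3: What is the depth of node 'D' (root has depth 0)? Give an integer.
Answer: 1

Derivation:
Path from root to D: G -> D
Depth = number of edges = 1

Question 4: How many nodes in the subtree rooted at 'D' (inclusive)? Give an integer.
Subtree rooted at D contains: C, D
Count = 2

Answer: 2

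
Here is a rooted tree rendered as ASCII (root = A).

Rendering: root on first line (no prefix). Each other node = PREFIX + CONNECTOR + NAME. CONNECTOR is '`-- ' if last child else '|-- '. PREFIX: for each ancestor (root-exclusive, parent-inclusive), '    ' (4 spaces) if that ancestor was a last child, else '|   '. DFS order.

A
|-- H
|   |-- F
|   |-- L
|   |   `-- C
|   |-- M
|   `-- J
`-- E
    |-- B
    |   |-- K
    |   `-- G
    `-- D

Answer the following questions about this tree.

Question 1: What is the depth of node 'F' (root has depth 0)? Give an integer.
Answer: 2

Derivation:
Path from root to F: A -> H -> F
Depth = number of edges = 2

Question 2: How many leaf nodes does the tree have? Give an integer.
Answer: 7

Derivation:
Leaves (nodes with no children): C, D, F, G, J, K, M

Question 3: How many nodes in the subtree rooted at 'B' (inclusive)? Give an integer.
Answer: 3

Derivation:
Subtree rooted at B contains: B, G, K
Count = 3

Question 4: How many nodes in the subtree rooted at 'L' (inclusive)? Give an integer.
Subtree rooted at L contains: C, L
Count = 2

Answer: 2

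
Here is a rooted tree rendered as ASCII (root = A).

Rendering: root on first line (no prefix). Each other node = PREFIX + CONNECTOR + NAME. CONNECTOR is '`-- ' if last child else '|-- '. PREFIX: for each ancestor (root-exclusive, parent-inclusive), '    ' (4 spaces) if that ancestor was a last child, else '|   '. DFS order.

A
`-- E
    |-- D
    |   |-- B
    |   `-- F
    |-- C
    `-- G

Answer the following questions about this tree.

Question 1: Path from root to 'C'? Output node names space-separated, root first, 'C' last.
Walk down from root: A -> E -> C

Answer: A E C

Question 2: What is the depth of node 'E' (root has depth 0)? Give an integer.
Path from root to E: A -> E
Depth = number of edges = 1

Answer: 1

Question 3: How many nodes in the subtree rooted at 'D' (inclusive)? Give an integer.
Answer: 3

Derivation:
Subtree rooted at D contains: B, D, F
Count = 3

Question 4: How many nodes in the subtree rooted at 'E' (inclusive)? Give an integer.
Answer: 6

Derivation:
Subtree rooted at E contains: B, C, D, E, F, G
Count = 6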